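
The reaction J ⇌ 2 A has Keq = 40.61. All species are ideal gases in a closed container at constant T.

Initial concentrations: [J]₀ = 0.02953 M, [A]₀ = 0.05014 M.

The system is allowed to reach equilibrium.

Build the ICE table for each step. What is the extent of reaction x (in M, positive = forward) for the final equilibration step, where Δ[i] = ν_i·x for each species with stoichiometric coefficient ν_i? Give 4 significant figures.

x = 0.02924 M

Q₀ = 0.08513 vs Keq = 40.61 ⇒ Q<K, forward
Step 1:
                   J          A
  init       0.02953    0.05014
  Δ         -0.02924    0.05848
  eq      2.9052e-04     0.1086
  solve Keq expr → x = 0.02924; check Q = 40.61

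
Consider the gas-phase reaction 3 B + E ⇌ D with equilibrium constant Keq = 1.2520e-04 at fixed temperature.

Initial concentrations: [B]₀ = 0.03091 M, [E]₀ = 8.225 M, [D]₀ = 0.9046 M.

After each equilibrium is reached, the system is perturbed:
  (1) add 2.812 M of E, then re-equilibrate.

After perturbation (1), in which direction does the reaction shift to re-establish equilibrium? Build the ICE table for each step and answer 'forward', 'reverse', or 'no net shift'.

Direction: forward

Q₀ = 3724 vs Keq = 1.2520e-04 ⇒ Q>K, reverse
Step 1:
                  B         E         D
  init      0.03091     8.225    0.9046
  Δ           2.648    0.8827   -0.8827
  eq          2.679     9.108   0.02192
  solve Keq expr → x = -0.8827; check Q = 1.2520e-04
Then add 2.812 M of E.
Step 2:
                  B         E         D
  init        2.679     11.92   0.02192
  Δ        -0.01849 -0.006164  0.006164
  eq           2.66     11.91   0.02809
  solve Keq expr → x = 0.006164; check Q = 1.2520e-04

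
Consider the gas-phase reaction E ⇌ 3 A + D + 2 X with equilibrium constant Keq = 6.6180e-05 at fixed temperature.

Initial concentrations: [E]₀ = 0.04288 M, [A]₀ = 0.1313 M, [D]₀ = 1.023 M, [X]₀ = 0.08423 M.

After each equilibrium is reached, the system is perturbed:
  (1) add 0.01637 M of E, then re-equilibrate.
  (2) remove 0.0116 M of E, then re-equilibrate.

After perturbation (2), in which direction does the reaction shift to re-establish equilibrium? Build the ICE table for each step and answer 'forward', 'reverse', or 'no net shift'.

Q₀ = 3.8313e-04 vs Keq = 6.6180e-05 ⇒ Q>K, reverse
Step 1:
                  E         A         D         X
  I         0.04288    0.1313     1.023   0.08423
  C         0.01124  -0.03373  -0.01124  -0.02249
  E         0.05412   0.09757     1.012   0.06174
  solve Keq expr → x = -0.01124; check Q = 6.6180e-05
Then add 0.01637 M of E.
Step 2:
                  E         A         D         X
  I         0.07049   0.09757     1.012   0.06174
  C       -0.001567  0.004701  0.001567  0.003134
  E         0.06893    0.1023     1.013   0.06488
  solve Keq expr → x = 0.001567; check Q = 6.6180e-05
Then remove 0.0116 M of E.
Step 3:
                  E         A         D         X
  I         0.05733    0.1023     1.013   0.06488
  C        0.001081 -0.003244 -0.001081 -0.002163
  E         0.05841   0.09902     1.012   0.06271
  solve Keq expr → x = -0.001081; check Q = 6.6180e-05

Direction: reverse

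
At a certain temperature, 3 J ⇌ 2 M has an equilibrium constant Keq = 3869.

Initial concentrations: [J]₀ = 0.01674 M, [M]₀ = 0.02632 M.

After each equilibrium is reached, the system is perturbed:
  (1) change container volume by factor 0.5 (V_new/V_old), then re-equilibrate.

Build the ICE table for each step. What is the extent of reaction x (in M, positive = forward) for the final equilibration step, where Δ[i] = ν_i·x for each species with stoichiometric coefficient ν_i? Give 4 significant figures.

x = 8.4434e-04 M

Q₀ = 147.7 vs Keq = 3869 ⇒ Q<K, forward
Step 1:
                   J          M
  I          0.01674    0.02632
  C         -0.01017   0.006782
  E         0.006567     0.0331
  solve Keq expr → x = 0.003391; check Q = 3869
Then change container volume by factor 0.5 (V_new/V_old).
Step 2:
                   J          M
  I          0.01313     0.0662
  C        -0.002533   0.001689
  E           0.0106    0.06789
  solve Keq expr → x = 8.4434e-04; check Q = 3869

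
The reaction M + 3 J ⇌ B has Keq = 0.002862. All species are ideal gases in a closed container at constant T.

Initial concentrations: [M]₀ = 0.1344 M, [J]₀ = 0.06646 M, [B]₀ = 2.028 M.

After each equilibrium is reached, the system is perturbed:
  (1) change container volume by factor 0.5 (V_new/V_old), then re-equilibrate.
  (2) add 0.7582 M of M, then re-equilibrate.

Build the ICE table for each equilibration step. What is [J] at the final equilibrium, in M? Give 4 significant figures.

[J]_eq = 6.17 M

Q₀ = 5.1403e+04 vs Keq = 0.002862 ⇒ Q>K, reverse
Step 1:
                  M         J         B
  init       0.1344   0.06646     2.028
  Δ           1.538     4.613    -1.538
  eq          1.672     4.679    0.4903
  solve Keq expr → x = -1.538; check Q = 0.002862
Then change container volume by factor 0.5 (V_new/V_old).
Step 2:
                  M         J         B
  init        3.344     9.359    0.9807
  Δ         -0.9407    -2.822    0.9407
  eq          2.403     6.537     1.921
  solve Keq expr → x = 0.9407; check Q = 0.002862
Then add 0.7582 M of M.
Step 3:
                  M         J         B
  init        3.162     6.537     1.921
  Δ         -0.1222   -0.3666    0.1222
  eq          3.039      6.17     2.044
  solve Keq expr → x = 0.1222; check Q = 0.002862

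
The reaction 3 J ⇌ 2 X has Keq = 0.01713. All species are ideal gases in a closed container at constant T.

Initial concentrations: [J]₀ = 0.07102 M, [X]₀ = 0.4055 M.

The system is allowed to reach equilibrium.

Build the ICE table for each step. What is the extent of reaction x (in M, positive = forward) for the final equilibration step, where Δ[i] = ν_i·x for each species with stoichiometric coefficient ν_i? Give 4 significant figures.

x = -0.1731 M

Q₀ = 459 vs Keq = 0.01713 ⇒ Q>K, reverse
Step 1:
                    J           X
  I           0.07102      0.4055
  C            0.5192     -0.3461
  E            0.5902     0.05935
  solve Keq expr → x = -0.1731; check Q = 0.01713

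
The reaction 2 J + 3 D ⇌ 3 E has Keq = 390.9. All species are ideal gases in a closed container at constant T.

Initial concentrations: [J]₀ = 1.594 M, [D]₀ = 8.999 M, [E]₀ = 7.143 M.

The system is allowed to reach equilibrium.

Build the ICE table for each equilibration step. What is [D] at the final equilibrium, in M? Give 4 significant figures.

Q₀ = 0.1968 vs Keq = 390.9 ⇒ Q<K, forward
Step 1:
                    J           D           E
  init          1.594       8.999       7.143
  Δ             -1.51      -2.266       2.266
  eq          0.08354       6.733       9.409
  solve Keq expr → x = 0.7552; check Q = 390.9

[D]_eq = 6.733 M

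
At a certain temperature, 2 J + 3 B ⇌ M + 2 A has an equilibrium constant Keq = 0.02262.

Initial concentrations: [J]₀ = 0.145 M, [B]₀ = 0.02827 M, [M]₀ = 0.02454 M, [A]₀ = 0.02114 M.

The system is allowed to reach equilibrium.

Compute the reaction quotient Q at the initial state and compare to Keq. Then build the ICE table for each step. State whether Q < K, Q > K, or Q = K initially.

Q₀ = 23.09; Q > K (proceeds reverse)

Q₀ = 23.09 vs Keq = 0.02262 ⇒ Q>K, reverse
Step 1:
                  J         B         M         A
  Initial     0.145   0.02827   0.02454   0.02114
  Change     0.0185   0.02775 -0.009251   -0.0185
  Equil      0.1635   0.05602   0.01529  0.002637
  solve Keq expr → x = -0.009251; check Q = 0.02262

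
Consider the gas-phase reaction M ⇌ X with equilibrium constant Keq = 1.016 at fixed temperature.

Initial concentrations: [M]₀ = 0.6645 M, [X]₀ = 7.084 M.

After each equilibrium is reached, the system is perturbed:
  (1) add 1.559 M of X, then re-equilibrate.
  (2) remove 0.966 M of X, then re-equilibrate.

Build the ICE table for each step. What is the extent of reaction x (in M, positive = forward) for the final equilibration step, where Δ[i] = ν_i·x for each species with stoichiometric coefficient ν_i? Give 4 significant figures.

x = 0.4792 M

Q₀ = 10.66 vs Keq = 1.016 ⇒ Q>K, reverse
Step 1:
                   M          X
  I           0.6645      7.084
  C            3.179     -3.179
  E            3.844      3.905
  solve Keq expr → x = -3.179; check Q = 1.016
Then add 1.559 M of X.
Step 2:
                   M          X
  I            3.844      5.464
  C           0.7733    -0.7733
  E            4.617      4.691
  solve Keq expr → x = -0.7733; check Q = 1.016
Then remove 0.966 M of X.
Step 3:
                   M          X
  I            4.617      3.725
  C          -0.4792     0.4792
  E            4.138      4.204
  solve Keq expr → x = 0.4792; check Q = 1.016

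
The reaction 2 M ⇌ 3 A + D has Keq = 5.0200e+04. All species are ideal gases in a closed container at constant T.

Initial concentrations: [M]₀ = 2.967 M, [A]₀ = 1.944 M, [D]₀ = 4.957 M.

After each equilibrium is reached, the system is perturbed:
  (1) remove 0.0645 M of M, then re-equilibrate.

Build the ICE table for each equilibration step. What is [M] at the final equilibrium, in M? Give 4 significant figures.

Q₀ = 4.137 vs Keq = 5.0200e+04 ⇒ Q<K, forward
Step 1:
                    M           A           D
  I             2.967       1.944       4.957
  C            -2.796       4.194       1.398
  E            0.1711       6.138       6.355
  solve Keq expr → x = 1.398; check Q = 5.0200e+04
Then remove 0.0645 M of M.
Step 2:
                    M           A           D
  I            0.1066       6.138       6.355
  C           0.06033     -0.0905    -0.03017
  E            0.1669       6.047       6.325
  solve Keq expr → x = -0.03017; check Q = 5.0200e+04

[M]_eq = 0.1669 M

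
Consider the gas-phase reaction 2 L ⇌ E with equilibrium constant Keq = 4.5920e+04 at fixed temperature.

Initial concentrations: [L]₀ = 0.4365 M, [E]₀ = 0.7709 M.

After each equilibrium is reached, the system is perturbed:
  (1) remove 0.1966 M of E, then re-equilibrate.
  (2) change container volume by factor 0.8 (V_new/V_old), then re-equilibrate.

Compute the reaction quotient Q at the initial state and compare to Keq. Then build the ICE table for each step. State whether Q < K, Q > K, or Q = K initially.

Q₀ = 4.046; Q < K (proceeds forward)

Q₀ = 4.046 vs Keq = 4.5920e+04 ⇒ Q<K, forward
Step 1:
                   L          E
  init        0.4365     0.7709
  Δ          -0.4319     0.2159
  eq        0.004636     0.9868
  solve Keq expr → x = 0.2159; check Q = 4.5920e+04
Then remove 0.1966 M of E.
Step 2:
                   L          E
  init      0.004636     0.7902
  Δ       -4.8676e-04 2.4338e-04
  eq        0.004149     0.7905
  solve Keq expr → x = 2.4338e-04; check Q = 4.5920e+04
Then change container volume by factor 0.8 (V_new/V_old).
Step 3:
                   L          E
  init      0.005186     0.9881
  Δ       -5.4688e-04 2.7344e-04
  eq        0.004639     0.9884
  solve Keq expr → x = 2.7344e-04; check Q = 4.5920e+04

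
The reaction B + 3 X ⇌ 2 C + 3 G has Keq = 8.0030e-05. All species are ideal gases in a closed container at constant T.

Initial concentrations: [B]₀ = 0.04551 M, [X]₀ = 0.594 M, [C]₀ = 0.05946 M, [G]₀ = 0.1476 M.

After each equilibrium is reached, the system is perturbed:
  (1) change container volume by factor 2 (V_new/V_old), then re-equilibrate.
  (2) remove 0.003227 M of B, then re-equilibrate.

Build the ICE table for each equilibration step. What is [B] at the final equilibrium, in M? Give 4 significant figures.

[B]_eq = 0.02518 M

Q₀ = 0.001192 vs Keq = 8.0030e-05 ⇒ Q>K, reverse
Step 1:
                   B          X          C          G
  Initial    0.04551      0.594    0.05946     0.1476
  Change     0.01379    0.04138   -0.02759   -0.04138
  Equil       0.0593     0.6354    0.03187     0.1062
  solve Keq expr → x = -0.01379; check Q = 8.0030e-05
Then change container volume by factor 2 (V_new/V_old).
Step 2:
                   B          X          C          G
  Initial    0.02965     0.3177    0.01594    0.05311
  Change   -0.001522  -0.004566   0.003044   0.004566
  Equil      0.02813     0.3131    0.01898    0.05768
  solve Keq expr → x = 0.001522; check Q = 8.0030e-05
Then remove 0.003227 M of B.
Step 3:
                   B          X          C          G
  Initial     0.0249     0.3131    0.01898    0.05768
  Change  2.7712e-04 8.3135e-04 -5.5423e-04 -8.3135e-04
  Equil      0.02518      0.314    0.01843    0.05684
  solve Keq expr → x = -2.7712e-04; check Q = 8.0030e-05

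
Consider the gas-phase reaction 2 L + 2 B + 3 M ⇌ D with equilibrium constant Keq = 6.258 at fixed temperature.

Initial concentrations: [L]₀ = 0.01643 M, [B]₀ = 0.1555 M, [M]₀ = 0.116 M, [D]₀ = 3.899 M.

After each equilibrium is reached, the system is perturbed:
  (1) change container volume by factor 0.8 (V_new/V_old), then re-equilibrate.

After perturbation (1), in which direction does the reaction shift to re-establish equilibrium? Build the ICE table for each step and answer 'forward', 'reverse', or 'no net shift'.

Q₀ = 3.8269e+08 vs Keq = 6.258 ⇒ Q>K, reverse
Step 1:
                   L          B          M          D
  init       0.01643     0.1555      0.116      3.899
  Δ           0.6947     0.6947      1.042    -0.3473
  eq          0.7111     0.8502      1.158      3.552
  solve Keq expr → x = -0.3473; check Q = 6.258
Then change container volume by factor 0.8 (V_new/V_old).
Step 2:
                   L          B          M          D
  init        0.8889      1.063      1.448       4.44
  Δ          -0.1661    -0.1661    -0.2492    0.08305
  eq          0.7228     0.8966      1.198      4.523
  solve Keq expr → x = 0.08305; check Q = 6.258

Direction: forward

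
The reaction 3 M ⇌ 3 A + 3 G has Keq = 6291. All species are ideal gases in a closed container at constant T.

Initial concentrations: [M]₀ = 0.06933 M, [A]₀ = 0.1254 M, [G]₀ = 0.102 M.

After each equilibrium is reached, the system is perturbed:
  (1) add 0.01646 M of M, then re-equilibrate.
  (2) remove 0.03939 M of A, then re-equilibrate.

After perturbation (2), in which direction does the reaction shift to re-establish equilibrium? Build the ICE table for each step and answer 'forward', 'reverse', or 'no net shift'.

Direction: forward

Q₀ = 0.00628 vs Keq = 6291 ⇒ Q<K, forward
Step 1:
                  M         A         G
  init      0.06933    0.1254     0.102
  Δ        -0.06756   0.06756   0.06756
  eq       0.001772     0.193    0.1696
  solve Keq expr → x = 0.02252; check Q = 6291
Then add 0.01646 M of M.
Step 2:
                  M         A         G
  init      0.01823     0.193    0.1696
  Δ        -0.01613   0.01613   0.01613
  eq       0.002103    0.2091    0.1857
  solve Keq expr → x = 0.005376; check Q = 6291
Then remove 0.03939 M of A.
Step 3:
                  M         A         G
  init     0.002103    0.1697    0.1857
  Δ       -3.8872e-04 3.8872e-04 3.8872e-04
  eq       0.001714    0.1701    0.1861
  solve Keq expr → x = 1.2957e-04; check Q = 6291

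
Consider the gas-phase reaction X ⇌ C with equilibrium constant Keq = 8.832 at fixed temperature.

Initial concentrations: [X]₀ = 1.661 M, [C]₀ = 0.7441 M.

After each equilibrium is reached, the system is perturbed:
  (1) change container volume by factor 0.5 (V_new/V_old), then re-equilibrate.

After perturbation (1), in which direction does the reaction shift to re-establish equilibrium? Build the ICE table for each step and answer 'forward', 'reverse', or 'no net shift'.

Q₀ = 0.448 vs Keq = 8.832 ⇒ Q<K, forward
Step 1:
                  X         C
  init        1.661    0.7441
  Δ          -1.416     1.416
  eq         0.2446      2.16
  solve Keq expr → x = 1.416; check Q = 8.832
Then change container volume by factor 0.5 (V_new/V_old).
Step 2:
                  X         C
  init       0.4892     4.321
  Δ               0         0
  eq         0.4892     4.321
  solve Keq expr → x = 0; check Q = 8.832

Direction: no net shift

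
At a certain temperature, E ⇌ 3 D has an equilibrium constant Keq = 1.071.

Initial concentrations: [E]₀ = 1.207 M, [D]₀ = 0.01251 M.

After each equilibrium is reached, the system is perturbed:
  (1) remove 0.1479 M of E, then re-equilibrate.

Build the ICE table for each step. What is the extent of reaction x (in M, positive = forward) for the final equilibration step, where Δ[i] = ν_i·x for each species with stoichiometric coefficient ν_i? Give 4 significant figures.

x = -0.01702 M

Q₀ = 1.6221e-06 vs Keq = 1.071 ⇒ Q<K, forward
Step 1:
                   E          D
  Initial      1.207    0.01251
  Change     -0.3231     0.9694
  Equil       0.8839     0.9819
  solve Keq expr → x = 0.3231; check Q = 1.071
Then remove 0.1479 M of E.
Step 2:
                   E          D
  Initial      0.736     0.9819
  Change     0.01702   -0.05107
  Equil        0.753     0.9308
  solve Keq expr → x = -0.01702; check Q = 1.071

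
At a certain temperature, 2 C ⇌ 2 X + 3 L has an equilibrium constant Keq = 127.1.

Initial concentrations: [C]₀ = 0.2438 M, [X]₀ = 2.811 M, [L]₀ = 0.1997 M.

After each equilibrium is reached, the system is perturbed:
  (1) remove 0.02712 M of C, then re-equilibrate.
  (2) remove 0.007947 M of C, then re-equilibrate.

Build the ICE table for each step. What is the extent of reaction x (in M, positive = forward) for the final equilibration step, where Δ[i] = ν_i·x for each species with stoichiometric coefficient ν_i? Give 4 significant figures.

Q₀ = 1.059 vs Keq = 127.1 ⇒ Q<K, forward
Step 1:
                    C           X           L
  init         0.2438       2.811      0.1997
  Δ           -0.1649      0.1649      0.2473
  eq           0.0789       2.976       0.447
  solve Keq expr → x = 0.08245; check Q = 127.1
Then remove 0.02712 M of C.
Step 2:
                    C           X           L
  init        0.05178       2.976       0.447
  Δ           0.01917    -0.01917    -0.02876
  eq          0.07095       2.957      0.4183
  solve Keq expr → x = -0.009585; check Q = 127.1
Then remove 0.007947 M of C.
Step 3:
                    C           X           L
  init          0.063       2.957      0.4183
  Δ          0.005664   -0.005664   -0.008497
  eq          0.06867       2.951      0.4098
  solve Keq expr → x = -0.002832; check Q = 127.1

x = -0.002832 M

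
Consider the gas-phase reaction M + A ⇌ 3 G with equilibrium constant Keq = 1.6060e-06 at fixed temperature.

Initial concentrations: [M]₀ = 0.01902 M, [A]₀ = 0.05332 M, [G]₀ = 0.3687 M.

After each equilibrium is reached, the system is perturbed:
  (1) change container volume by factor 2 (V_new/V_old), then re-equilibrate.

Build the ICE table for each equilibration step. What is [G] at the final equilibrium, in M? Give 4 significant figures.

[G]_eq = 0.002144 M

Q₀ = 49.42 vs Keq = 1.6060e-06 ⇒ Q>K, reverse
Step 1:
                  M         A         G
  I         0.01902   0.05332    0.3687
  C          0.1218    0.1218   -0.3653
  E          0.1408    0.1751  0.003408
  solve Keq expr → x = -0.1218; check Q = 1.6060e-06
Then change container volume by factor 2 (V_new/V_old).
Step 2:
                  M         A         G
  I         0.07039   0.08754  0.001704
  C       -1.4674e-04 -1.4674e-04 4.4023e-04
  E         0.07025    0.0874  0.002144
  solve Keq expr → x = 1.4674e-04; check Q = 1.6060e-06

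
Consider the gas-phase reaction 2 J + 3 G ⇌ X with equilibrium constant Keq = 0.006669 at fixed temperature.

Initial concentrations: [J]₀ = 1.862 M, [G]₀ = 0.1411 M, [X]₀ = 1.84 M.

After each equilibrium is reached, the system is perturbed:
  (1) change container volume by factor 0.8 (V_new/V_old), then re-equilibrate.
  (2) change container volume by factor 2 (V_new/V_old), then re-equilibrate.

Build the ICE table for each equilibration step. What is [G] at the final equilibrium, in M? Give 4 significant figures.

Q₀ = 188.9 vs Keq = 0.006669 ⇒ Q>K, reverse
Step 1:
                    J           G           X
  I             1.862      0.1411        1.84
  C             1.519       2.279     -0.7596
  E             3.381        2.42        1.08
  solve Keq expr → x = -0.7596; check Q = 0.006669
Then change container volume by factor 0.8 (V_new/V_old).
Step 2:
                    J           G           X
  I             4.226       3.025       1.351
  C           -0.3598     -0.5397      0.1799
  E             3.867       2.485        1.53
  solve Keq expr → x = 0.1799; check Q = 0.006669
Then change container volume by factor 2 (V_new/V_old).
Step 3:
                    J           G           X
  I             1.933       1.243      0.7652
  C            0.6252      0.9379     -0.3126
  E             2.559        2.18      0.4526
  solve Keq expr → x = -0.3126; check Q = 0.006669

[G]_eq = 2.18 M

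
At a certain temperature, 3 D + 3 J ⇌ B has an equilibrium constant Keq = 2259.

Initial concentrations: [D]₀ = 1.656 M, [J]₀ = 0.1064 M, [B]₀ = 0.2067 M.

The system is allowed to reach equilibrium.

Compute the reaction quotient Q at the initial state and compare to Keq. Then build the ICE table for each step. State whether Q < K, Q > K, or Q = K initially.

Q₀ = 37.79 vs Keq = 2259 ⇒ Q<K, forward
Step 1:
                   D          J          B
  Initial      1.656     0.1064     0.2067
  Change    -0.07674   -0.07674    0.02558
  Equil        1.579    0.02966     0.2323
  solve Keq expr → x = 0.02558; check Q = 2259

Q₀ = 37.79; Q < K (proceeds forward)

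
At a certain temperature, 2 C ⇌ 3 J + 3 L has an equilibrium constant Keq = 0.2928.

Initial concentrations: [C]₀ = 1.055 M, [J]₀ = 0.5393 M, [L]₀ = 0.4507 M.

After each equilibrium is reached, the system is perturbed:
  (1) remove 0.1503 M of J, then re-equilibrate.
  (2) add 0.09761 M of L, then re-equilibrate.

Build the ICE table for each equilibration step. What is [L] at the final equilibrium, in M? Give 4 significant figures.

[L]_eq = 0.8557 M

Q₀ = 0.0129 vs Keq = 0.2928 ⇒ Q<K, forward
Step 1:
                  C         J         L
  init        1.055    0.5393    0.4507
  Δ         -0.1887    0.2831    0.2831
  eq         0.8663    0.8224    0.7338
  solve Keq expr → x = 0.09436; check Q = 0.2928
Then remove 0.1503 M of J.
Step 2:
                  C         J         L
  init       0.8663    0.6721    0.7338
  Δ        -0.04131   0.06196   0.06196
  eq          0.825     0.734    0.7957
  solve Keq expr → x = 0.02065; check Q = 0.2928
Then add 0.09761 M of L.
Step 3:
                  C         J         L
  init        0.825     0.734    0.8933
  Δ          0.0251  -0.03765  -0.03765
  eq         0.8501    0.6964    0.8557
  solve Keq expr → x = -0.01255; check Q = 0.2928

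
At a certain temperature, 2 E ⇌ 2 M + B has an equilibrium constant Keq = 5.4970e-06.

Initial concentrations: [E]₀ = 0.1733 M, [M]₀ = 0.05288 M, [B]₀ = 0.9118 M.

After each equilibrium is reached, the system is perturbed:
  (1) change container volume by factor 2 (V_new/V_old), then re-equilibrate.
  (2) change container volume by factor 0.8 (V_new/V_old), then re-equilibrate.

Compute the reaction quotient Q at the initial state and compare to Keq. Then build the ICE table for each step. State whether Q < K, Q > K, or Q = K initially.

Q₀ = 0.0849; Q > K (proceeds reverse)

Q₀ = 0.0849 vs Keq = 5.4970e-06 ⇒ Q>K, reverse
Step 1:
                    E           M           B
  Initial      0.1733     0.05288      0.9118
  Change      0.05232    -0.05232    -0.02616
  Equil        0.2256  5.6209e-04      0.8856
  solve Keq expr → x = -0.02616; check Q = 5.4970e-06
Then change container volume by factor 2 (V_new/V_old).
Step 2:
                    E           M           B
  Initial      0.1128  2.8105e-04      0.4428
  Change  -1.1598e-04  1.1598e-04  5.7989e-05
  Equil        0.1127  3.9702e-04      0.4429
  solve Keq expr → x = 5.7989e-05; check Q = 5.4970e-06
Then change container volume by factor 0.8 (V_new/V_old).
Step 3:
                    E           M           B
  Initial      0.1409  4.9628e-04      0.5536
  Change   5.2219e-05 -5.2219e-05 -2.6109e-05
  Equil        0.1409  4.4406e-04      0.5536
  solve Keq expr → x = -2.6109e-05; check Q = 5.4970e-06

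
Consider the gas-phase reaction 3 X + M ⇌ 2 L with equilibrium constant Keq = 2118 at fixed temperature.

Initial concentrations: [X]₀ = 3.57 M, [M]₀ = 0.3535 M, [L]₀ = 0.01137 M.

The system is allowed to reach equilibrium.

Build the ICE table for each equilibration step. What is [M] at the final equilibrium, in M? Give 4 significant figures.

Q₀ = 8.0376e-06 vs Keq = 2118 ⇒ Q<K, forward
Step 1:
                   X          M          L
  Initial       3.57     0.3535    0.01137
  Change       -1.06    -0.3535      0.707
  Equil         2.51 1.5415e-05     0.7183
  solve Keq expr → x = 0.3535; check Q = 2118

[M]_eq = 1.5415e-05 M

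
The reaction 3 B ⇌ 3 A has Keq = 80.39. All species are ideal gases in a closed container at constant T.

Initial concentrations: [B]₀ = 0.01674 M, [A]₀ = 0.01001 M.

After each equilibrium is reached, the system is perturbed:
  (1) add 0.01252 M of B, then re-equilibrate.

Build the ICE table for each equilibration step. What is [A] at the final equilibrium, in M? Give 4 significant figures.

[A]_eq = 0.03188 M

Q₀ = 0.2138 vs Keq = 80.39 ⇒ Q<K, forward
Step 1:
                   B          A
  init       0.01674    0.01001
  Δ         -0.01171    0.01171
  eq        0.005032    0.02172
  solve Keq expr → x = 0.003903; check Q = 80.39
Then add 0.01252 M of B.
Step 2:
                   B          A
  init       0.01755    0.02172
  Δ         -0.01016    0.01016
  eq        0.007387    0.03188
  solve Keq expr → x = 0.003388; check Q = 80.39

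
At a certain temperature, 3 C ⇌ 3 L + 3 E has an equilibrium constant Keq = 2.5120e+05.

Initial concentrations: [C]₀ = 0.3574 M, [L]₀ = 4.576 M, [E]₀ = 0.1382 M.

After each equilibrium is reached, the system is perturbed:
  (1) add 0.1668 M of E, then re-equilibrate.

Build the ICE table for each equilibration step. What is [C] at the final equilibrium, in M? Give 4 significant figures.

[C]_eq = 0.04761 M

Q₀ = 5.54 vs Keq = 2.5120e+05 ⇒ Q<K, forward
Step 1:
                  C         L         E
  Initial    0.3574     4.576    0.1382
  Change    -0.3217    0.3217    0.3217
  Equil      0.0357     4.898    0.4599
  solve Keq expr → x = 0.1072; check Q = 2.5120e+05
Then add 0.1668 M of E.
Step 2:
                  C         L         E
  Initial    0.0357     4.898    0.6267
  Change    0.01191  -0.01191  -0.01191
  Equil     0.04761     4.886    0.6148
  solve Keq expr → x = -0.003969; check Q = 2.5120e+05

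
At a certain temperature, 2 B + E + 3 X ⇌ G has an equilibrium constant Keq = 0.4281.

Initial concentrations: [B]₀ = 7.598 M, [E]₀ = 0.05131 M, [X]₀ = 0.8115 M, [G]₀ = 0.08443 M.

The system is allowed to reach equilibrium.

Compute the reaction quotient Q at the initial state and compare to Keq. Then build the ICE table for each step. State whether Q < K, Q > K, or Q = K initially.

Q₀ = 0.05334; Q < K (proceeds forward)

Q₀ = 0.05334 vs Keq = 0.4281 ⇒ Q<K, forward
Step 1:
                   B          E          X          G
  init         7.598    0.05131     0.8115    0.08443
  Δ         -0.07359    -0.0368    -0.1104     0.0368
  eq           7.524    0.01451     0.7011     0.1212
  solve Keq expr → x = 0.0368; check Q = 0.4281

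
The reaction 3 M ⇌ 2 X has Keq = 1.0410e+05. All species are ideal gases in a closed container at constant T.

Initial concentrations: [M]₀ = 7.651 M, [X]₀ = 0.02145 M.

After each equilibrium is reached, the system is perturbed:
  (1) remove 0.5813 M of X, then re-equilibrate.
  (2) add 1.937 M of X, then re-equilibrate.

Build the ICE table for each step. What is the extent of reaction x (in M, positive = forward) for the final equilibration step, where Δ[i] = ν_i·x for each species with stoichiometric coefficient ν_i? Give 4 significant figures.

Q₀ = 1.0273e-06 vs Keq = 1.0410e+05 ⇒ Q<K, forward
Step 1:
                    M           X
  init          7.651     0.02145
  Δ            -7.588       5.059
  eq          0.06282        5.08
  solve Keq expr → x = 2.529; check Q = 1.0410e+05
Then remove 0.5813 M of X.
Step 2:
                    M           X
  init        0.06282       4.499
  Δ         -0.004861     0.00324
  eq          0.05796       4.502
  solve Keq expr → x = 0.00162; check Q = 1.0410e+05
Then add 1.937 M of X.
Step 3:
                    M           X
  init        0.05796       6.439
  Δ           0.01554    -0.01036
  eq           0.0735       6.429
  solve Keq expr → x = -0.005179; check Q = 1.0410e+05

x = -0.005179 M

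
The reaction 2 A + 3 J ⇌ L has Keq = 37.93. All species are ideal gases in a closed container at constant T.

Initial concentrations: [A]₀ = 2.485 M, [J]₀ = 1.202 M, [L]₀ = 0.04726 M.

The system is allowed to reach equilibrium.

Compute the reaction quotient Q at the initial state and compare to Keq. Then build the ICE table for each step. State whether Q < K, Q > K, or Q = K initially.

Q₀ = 0.004407 vs Keq = 37.93 ⇒ Q<K, forward
Step 1:
                   A          J          L
  Initial      2.485      1.202    0.04726
  Change      -0.702     -1.053      0.351
  Equil        1.783     0.1489     0.3983
  solve Keq expr → x = 0.351; check Q = 37.93

Q₀ = 0.004407; Q < K (proceeds forward)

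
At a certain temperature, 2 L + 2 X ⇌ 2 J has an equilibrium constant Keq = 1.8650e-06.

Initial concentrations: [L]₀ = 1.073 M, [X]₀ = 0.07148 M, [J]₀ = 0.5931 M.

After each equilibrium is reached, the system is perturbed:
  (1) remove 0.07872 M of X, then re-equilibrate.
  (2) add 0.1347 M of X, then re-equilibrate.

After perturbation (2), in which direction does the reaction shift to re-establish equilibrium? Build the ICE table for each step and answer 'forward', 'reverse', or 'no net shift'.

Q₀ = 59.8 vs Keq = 1.8650e-06 ⇒ Q>K, reverse
Step 1:
                    L           X           J
  init          1.073     0.07148      0.5931
  Δ            0.5916      0.5916     -0.5916
  eq            1.665      0.6631    0.001507
  solve Keq expr → x = -0.2958; check Q = 1.8650e-06
Then remove 0.07872 M of X.
Step 2:
                    L           X           J
  init          1.665      0.5844    0.001507
  Δ        1.7840e-04  1.7840e-04 -1.7840e-04
  eq            1.665      0.5845    0.001329
  solve Keq expr → x = -8.9201e-05; check Q = 1.8650e-06
Then add 0.1347 M of X.
Step 3:
                    L           X           J
  init          1.665      0.7192    0.001329
  Δ       -3.0525e-04 -3.0525e-04  3.0525e-04
  eq            1.664      0.7189    0.001634
  solve Keq expr → x = 1.5262e-04; check Q = 1.8650e-06

Direction: forward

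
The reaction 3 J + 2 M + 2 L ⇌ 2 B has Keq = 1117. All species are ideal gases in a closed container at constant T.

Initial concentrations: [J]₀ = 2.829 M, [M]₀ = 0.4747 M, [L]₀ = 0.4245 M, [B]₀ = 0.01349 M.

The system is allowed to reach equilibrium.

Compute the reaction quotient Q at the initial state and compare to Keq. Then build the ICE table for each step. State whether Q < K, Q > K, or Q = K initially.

Q₀ = 1.9794e-04 vs Keq = 1117 ⇒ Q<K, forward
Step 1:
                   J          M          L          B
  Initial      2.829     0.4747     0.4245    0.01349
  Change     -0.5776    -0.3851    -0.3851     0.3851
  Equil        2.251     0.0896     0.0394     0.3986
  solve Keq expr → x = 0.1925; check Q = 1117

Q₀ = 1.9794e-04; Q < K (proceeds forward)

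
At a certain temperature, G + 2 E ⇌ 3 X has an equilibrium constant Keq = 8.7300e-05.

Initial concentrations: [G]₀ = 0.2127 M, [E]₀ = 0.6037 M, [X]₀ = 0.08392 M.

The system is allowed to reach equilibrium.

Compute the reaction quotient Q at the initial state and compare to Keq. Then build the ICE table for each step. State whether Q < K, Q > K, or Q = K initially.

Q₀ = 0.007624 vs Keq = 8.7300e-05 ⇒ Q>K, reverse
Step 1:
                    G           E           X
  init         0.2127      0.6037     0.08392
  Δ           0.02117     0.04233     -0.0635
  eq           0.2339       0.646     0.02042
  solve Keq expr → x = -0.02117; check Q = 8.7300e-05

Q₀ = 0.007624; Q > K (proceeds reverse)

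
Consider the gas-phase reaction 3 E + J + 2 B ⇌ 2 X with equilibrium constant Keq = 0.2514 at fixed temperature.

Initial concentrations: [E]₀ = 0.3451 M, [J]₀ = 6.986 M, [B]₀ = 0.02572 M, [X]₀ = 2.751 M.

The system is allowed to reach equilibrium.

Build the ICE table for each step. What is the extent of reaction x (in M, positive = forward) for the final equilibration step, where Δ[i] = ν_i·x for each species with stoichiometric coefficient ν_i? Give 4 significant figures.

Q₀ = 3.9845e+04 vs Keq = 0.2514 ⇒ Q>K, reverse
Step 1:
                  E         J         B         X
  I          0.3451     6.986   0.02572     2.751
  C           1.153    0.3843    0.7686   -0.7686
  E           1.498      7.37    0.7943     1.982
  solve Keq expr → x = -0.3843; check Q = 0.2514

x = -0.3843 M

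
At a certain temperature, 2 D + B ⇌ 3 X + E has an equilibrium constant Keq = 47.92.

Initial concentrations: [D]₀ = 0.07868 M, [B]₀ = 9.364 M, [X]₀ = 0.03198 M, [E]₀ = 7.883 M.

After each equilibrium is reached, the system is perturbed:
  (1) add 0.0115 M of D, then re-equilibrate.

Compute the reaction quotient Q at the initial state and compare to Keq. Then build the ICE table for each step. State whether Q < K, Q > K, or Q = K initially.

Q₀ = 0.004448 vs Keq = 47.92 ⇒ Q<K, forward
Step 1:
                   D          B          X          E
  init       0.07868      9.364    0.03198      7.883
  Δ         -0.07174   -0.03587     0.1076    0.03587
  eq        0.006941      9.328     0.1396      7.919
  solve Keq expr → x = 0.03587; check Q = 47.92
Then add 0.0115 M of D.
Step 2:
                   D          B          X          E
  init       0.01844      9.328     0.1396      7.919
  Δ         -0.01031  -0.005155    0.01547   0.005155
  eq        0.008131      9.323     0.1551      7.924
  solve Keq expr → x = 0.005155; check Q = 47.92

Q₀ = 0.004448; Q < K (proceeds forward)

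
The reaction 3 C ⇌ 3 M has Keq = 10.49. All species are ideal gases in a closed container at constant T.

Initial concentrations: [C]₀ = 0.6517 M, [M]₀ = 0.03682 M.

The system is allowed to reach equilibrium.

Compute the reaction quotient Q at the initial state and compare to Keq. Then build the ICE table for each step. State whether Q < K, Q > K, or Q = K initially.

Q₀ = 1.8035e-04; Q < K (proceeds forward)

Q₀ = 1.8035e-04 vs Keq = 10.49 ⇒ Q<K, forward
Step 1:
                  C         M
  init       0.6517   0.03682
  Δ         -0.4358    0.4358
  eq         0.2159    0.4726
  solve Keq expr → x = 0.1453; check Q = 10.49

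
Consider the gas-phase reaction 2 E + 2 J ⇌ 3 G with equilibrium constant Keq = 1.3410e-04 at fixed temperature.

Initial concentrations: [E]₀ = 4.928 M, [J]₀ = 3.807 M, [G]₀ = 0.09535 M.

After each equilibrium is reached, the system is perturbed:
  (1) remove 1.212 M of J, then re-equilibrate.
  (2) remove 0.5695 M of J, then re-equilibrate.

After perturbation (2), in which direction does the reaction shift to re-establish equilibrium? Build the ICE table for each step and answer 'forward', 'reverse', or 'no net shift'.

Direction: reverse

Q₀ = 2.4629e-06 vs Keq = 1.3410e-04 ⇒ Q<K, forward
Step 1:
                  E         J         G
  I           4.928     3.807   0.09535
  C         -0.1651   -0.1651    0.2476
  E           4.763     3.642     0.343
  solve Keq expr → x = 0.08255; check Q = 1.3410e-04
Then remove 1.212 M of J.
Step 2:
                  E         J         G
  I           4.763      2.43     0.343
  C         0.05041   0.05041  -0.07562
  E           4.813      2.48    0.2674
  solve Keq expr → x = -0.02521; check Q = 1.3410e-04
Then remove 0.5695 M of J.
Step 3:
                  E         J         G
  I           4.813     1.911    0.2674
  C         0.02651   0.02651  -0.03977
  E            4.84     1.937    0.2276
  solve Keq expr → x = -0.01326; check Q = 1.3410e-04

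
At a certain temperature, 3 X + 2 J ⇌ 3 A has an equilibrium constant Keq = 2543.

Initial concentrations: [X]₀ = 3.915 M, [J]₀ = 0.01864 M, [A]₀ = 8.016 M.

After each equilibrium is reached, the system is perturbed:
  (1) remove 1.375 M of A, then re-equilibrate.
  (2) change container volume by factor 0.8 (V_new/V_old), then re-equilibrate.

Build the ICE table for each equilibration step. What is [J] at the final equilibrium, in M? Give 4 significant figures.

[J]_eq = 0.04318 M

Q₀ = 2.4705e+04 vs Keq = 2543 ⇒ Q>K, reverse
Step 1:
                   X          J          A
  I            3.915    0.01864      8.016
  C          0.05644    0.03763   -0.05644
  E            3.971    0.05627       7.96
  solve Keq expr → x = -0.01881; check Q = 2543
Then remove 1.375 M of A.
Step 2:
                   X          J          A
  I            3.971    0.05627      6.585
  C         -0.02012   -0.01341    0.02012
  E            3.951    0.04285      6.605
  solve Keq expr → x = 0.006706; check Q = 2543
Then change container volume by factor 0.8 (V_new/V_old).
Step 3:
                   X          J          A
  I            4.939    0.05357      8.256
  C         -0.01558   -0.01039    0.01558
  E            4.924    0.04318      8.271
  solve Keq expr → x = 0.005194; check Q = 2543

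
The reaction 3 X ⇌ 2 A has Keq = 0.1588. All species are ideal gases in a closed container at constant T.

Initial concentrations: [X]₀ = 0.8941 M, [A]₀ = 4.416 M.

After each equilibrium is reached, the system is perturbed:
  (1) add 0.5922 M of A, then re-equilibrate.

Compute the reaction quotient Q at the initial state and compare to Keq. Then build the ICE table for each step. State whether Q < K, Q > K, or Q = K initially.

Q₀ = 27.28 vs Keq = 0.1588 ⇒ Q>K, reverse
Step 1:
                    X           A
  Initial      0.8941       4.416
  Change        2.645      -1.763
  Equil         3.539       2.653
  solve Keq expr → x = -0.8816; check Q = 0.1588
Then add 0.5922 M of A.
Step 2:
                    X           A
  Initial       3.539       3.245
  Change        0.326     -0.2173
  Equil         3.865       3.028
  solve Keq expr → x = -0.1087; check Q = 0.1588

Q₀ = 27.28; Q > K (proceeds reverse)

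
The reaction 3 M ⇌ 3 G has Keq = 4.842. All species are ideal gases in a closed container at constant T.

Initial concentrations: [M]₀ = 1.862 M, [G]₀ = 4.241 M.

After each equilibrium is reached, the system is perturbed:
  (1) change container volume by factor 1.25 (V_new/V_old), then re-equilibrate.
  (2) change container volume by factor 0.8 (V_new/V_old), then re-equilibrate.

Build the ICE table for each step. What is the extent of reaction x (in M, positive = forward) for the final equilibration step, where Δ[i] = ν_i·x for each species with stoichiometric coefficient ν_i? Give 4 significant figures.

x = 0 M

Q₀ = 11.82 vs Keq = 4.842 ⇒ Q>K, reverse
Step 1:
                   M          G
  Initial      1.862      4.241
  Change      0.4053    -0.4053
  Equil        2.267      3.836
  solve Keq expr → x = -0.1351; check Q = 4.842
Then change container volume by factor 1.25 (V_new/V_old).
Step 2:
                   M          G
  Initial      1.814      3.069
  Change           0          0
  Equil        1.814      3.069
  solve Keq expr → x = 0; check Q = 4.842
Then change container volume by factor 0.8 (V_new/V_old).
Step 3:
                   M          G
  Initial      2.267      3.836
  Change           0          0
  Equil        2.267      3.836
  solve Keq expr → x = 0; check Q = 4.842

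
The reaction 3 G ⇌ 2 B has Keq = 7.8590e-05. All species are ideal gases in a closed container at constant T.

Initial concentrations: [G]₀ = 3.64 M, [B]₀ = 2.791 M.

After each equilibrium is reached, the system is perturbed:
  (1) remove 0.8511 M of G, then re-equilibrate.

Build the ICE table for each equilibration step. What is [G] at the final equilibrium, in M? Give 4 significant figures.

[G]_eq = 6.743 M

Q₀ = 0.1615 vs Keq = 7.8590e-05 ⇒ Q>K, reverse
Step 1:
                  G         B
  init         3.64     2.791
  Δ           3.911    -2.607
  eq          7.551    0.1839
  solve Keq expr → x = -1.304; check Q = 7.8590e-05
Then remove 0.8511 M of G.
Step 2:
                  G         B
  init          6.7    0.1839
  Δ         0.04308  -0.02872
  eq          6.743    0.1552
  solve Keq expr → x = -0.01436; check Q = 7.8590e-05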